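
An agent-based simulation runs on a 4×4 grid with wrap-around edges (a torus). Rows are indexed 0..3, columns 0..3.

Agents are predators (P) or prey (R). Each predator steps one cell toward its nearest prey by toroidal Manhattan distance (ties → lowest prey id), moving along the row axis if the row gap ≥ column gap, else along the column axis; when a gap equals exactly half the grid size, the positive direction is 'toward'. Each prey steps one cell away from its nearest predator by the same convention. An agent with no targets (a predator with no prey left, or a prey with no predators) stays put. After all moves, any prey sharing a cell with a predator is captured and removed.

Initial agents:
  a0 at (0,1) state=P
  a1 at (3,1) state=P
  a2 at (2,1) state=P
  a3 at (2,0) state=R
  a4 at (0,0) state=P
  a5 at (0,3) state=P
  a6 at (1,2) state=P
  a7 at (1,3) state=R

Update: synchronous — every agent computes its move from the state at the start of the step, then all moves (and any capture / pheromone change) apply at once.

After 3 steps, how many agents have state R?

0

t=1: a0@(1,1):P a1@(2,1):P a2@(2,0):P a3@(2,3):R a4@(1,0):P a5@(1,3):P a6@(1,3):P a7@(2,3):R
t=2: a0@(1,2):P a1@(2,2):P a2@(2,3):P a4@(2,0):P a5@(2,3):P a6@(2,3):P
t=3: (unchanged — steady state)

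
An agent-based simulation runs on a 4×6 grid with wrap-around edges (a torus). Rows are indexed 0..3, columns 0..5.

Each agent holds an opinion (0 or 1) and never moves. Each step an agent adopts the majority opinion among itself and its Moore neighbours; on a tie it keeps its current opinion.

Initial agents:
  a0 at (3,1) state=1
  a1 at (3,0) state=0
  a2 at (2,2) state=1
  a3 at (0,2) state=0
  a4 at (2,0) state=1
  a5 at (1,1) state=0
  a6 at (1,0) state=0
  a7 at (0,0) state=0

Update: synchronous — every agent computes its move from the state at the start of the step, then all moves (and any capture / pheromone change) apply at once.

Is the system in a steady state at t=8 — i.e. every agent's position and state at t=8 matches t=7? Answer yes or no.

t=1: a0@(3,1):1 a1@(3,0):0 a2@(2,2):1 a3@(0,2):0 a4@(2,0):0 a5@(1,1):0 a6@(1,0):0 a7@(0,0):0
t=2: a0@(3,1):0 a1@(3,0):0 a2@(2,2):1 a3@(0,2):0 a4@(2,0):0 a5@(1,1):0 a6@(1,0):0 a7@(0,0):0
t=3: a0@(3,1):0 a1@(3,0):0 a2@(2,2):0 a3@(0,2):0 a4@(2,0):0 a5@(1,1):0 a6@(1,0):0 a7@(0,0):0
t=4: (unchanged — steady state)

yes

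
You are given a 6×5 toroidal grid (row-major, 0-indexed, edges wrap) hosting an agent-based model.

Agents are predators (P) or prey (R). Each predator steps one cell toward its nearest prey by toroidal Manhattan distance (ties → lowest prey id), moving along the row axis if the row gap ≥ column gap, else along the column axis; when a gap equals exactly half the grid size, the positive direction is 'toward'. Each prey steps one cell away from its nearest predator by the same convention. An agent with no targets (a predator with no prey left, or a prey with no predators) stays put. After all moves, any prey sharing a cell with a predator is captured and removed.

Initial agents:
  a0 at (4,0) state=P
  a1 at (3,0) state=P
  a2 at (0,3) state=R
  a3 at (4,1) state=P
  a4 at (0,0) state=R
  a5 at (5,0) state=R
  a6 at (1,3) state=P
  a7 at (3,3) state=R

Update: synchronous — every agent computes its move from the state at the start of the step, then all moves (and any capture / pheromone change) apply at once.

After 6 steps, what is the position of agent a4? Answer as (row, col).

(0, 0)

t=1: a0@(5,0):P a1@(4,0):P a2@(5,3):R a3@(5,1):P a4@(1,0):R a5@(0,0):R a6@(0,3):P a7@(3,2):R
t=2: a0@(0,0):P a1@(5,0):P a2@(4,3):R a3@(5,2):P a4@(2,0):R a5@(1,0):R a6@(5,3):P a7@(3,3):R
t=3: a0@(1,0):P a1@(0,0):P a2@(3,3):R a3@(4,2):P a4@(3,0):R a5@(2,0):R a6@(4,3):P a7@(2,3):R
t=4: a0@(2,0):P a1@(1,0):P a2@(2,3):R a3@(3,2):P a4@(4,0):R a5@(3,0):R a6@(3,3):P a7@(1,3):R
t=5: a0@(3,0):P a1@(2,0):P a2@(1,3):R a3@(2,2):P a4@(5,0):R a5@(4,0):R a6@(2,3):P a7@(1,2):R
t=6: a0@(4,0):P a1@(3,0):P a2@(0,3):R a3@(1,2):P a4@(0,0):R a5@(5,0):R a6@(1,3):P a7@(0,2):R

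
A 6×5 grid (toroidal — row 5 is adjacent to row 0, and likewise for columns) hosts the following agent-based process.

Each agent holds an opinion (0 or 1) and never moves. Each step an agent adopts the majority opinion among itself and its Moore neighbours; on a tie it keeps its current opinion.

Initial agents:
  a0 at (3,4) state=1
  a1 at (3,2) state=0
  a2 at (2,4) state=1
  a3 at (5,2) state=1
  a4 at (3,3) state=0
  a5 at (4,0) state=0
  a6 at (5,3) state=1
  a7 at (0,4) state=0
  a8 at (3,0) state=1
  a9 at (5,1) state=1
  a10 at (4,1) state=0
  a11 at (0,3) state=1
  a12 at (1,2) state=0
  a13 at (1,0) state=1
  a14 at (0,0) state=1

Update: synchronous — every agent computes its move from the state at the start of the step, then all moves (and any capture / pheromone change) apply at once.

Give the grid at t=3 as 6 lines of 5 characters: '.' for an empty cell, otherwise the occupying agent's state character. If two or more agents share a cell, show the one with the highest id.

1..11
1.0..
....1
1.001
11...
.111.

t=1: a0@(3,4):1 a1@(3,2):0 a2@(2,4):1 a3@(5,2):1 a4@(3,3):0 a5@(4,0):1 a6@(5,3):1 a7@(0,4):1 a8@(3,0):1 a9@(5,1):1 a10@(4,1):0 a11@(0,3):1 a12@(1,2):0 a13@(1,0):1 a14@(0,0):1
t=2: a0@(3,4):1 a1@(3,2):0 a2@(2,4):1 a3@(5,2):1 a4@(3,3):0 a5@(4,0):1 a6@(5,3):1 a7@(0,4):1 a8@(3,0):1 a9@(5,1):1 a10@(4,1):1 a11@(0,3):1 a12@(1,2):0 a13@(1,0):1 a14@(0,0):1
t=3: (unchanged — steady state)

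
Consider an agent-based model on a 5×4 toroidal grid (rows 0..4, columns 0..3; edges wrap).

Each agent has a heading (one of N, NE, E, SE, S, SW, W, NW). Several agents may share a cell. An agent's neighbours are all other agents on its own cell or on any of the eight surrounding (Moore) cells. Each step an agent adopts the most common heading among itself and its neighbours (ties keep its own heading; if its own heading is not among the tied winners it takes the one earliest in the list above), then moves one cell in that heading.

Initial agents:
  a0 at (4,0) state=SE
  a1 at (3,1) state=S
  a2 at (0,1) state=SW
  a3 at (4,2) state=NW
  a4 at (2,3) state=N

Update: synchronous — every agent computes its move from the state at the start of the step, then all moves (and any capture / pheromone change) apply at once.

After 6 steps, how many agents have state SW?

t=1: a0@(0,1):SE a1@(4,1):S a2@(1,0):SW a3@(3,1):NW a4@(1,3):N
t=2: a0@(1,2):SE a1@(0,1):S a2@(2,3):SW a3@(2,0):NW a4@(0,3):N
t=3: a0@(2,3):SE a1@(1,1):S a2@(3,2):SW a3@(1,3):NW a4@(4,3):N
t=4: a0@(3,0):SE a1@(2,1):S a2@(4,1):SW a3@(0,2):NW a4@(3,3):N
t=5: a0@(4,1):SE a1@(3,1):S a2@(0,0):SW a3@(4,1):NW a4@(2,3):N
t=6: a0@(0,2):SE a1@(4,1):S a2@(1,3):SW a3@(3,0):NW a4@(1,3):N

1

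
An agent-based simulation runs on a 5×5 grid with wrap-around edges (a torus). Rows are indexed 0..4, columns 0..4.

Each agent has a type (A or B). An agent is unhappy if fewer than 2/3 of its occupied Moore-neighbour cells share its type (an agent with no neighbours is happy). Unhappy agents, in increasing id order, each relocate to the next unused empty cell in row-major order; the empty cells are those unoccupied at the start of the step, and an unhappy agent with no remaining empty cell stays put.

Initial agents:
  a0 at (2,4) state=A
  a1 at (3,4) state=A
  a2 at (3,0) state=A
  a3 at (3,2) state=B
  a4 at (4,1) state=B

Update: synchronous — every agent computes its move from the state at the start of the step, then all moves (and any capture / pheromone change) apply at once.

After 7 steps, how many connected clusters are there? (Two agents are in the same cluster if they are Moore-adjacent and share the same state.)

t=1: a0@(2,4):A a1@(3,4):A a2@(3,0):A a3@(3,2):B a4@(0,0):B
t=2: (unchanged — steady state)

3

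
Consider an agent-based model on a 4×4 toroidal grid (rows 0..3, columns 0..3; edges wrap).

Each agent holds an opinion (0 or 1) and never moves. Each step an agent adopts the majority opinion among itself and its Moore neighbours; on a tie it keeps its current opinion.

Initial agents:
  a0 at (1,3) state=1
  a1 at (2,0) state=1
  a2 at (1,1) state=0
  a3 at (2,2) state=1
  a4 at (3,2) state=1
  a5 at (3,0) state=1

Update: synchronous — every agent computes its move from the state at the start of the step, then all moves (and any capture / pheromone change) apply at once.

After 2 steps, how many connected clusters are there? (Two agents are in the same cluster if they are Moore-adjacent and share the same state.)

t=1: a0@(1,3):1 a1@(2,0):1 a2@(1,1):1 a3@(2,2):1 a4@(3,2):1 a5@(3,0):1
t=2: (unchanged — steady state)

1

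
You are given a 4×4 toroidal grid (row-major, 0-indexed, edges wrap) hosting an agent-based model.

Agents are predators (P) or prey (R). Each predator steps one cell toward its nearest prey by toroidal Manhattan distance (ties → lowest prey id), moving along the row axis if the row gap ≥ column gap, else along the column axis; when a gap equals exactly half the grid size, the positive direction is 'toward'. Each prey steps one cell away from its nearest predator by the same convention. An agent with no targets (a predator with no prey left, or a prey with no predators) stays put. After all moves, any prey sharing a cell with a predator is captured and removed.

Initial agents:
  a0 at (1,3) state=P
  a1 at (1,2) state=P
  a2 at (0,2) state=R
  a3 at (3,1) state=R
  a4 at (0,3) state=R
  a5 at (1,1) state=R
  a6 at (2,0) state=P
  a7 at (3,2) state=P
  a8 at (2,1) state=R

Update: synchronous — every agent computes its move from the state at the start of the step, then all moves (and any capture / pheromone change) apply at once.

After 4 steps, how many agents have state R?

4

t=1: a0@(0,3):P a1@(0,2):P a2@(3,2):R a3@(3,0):R a4@(3,3):R a5@(1,0):R a6@(2,1):P a7@(0,2):P a8@(2,2):R
t=2: a0@(3,3):P a1@(3,2):P a3@(2,0):R a4@(2,3):R a5@(2,0):R a6@(2,2):P a7@(3,2):P a8@(2,3):R
t=3: a0@(2,3):P a1@(2,2):P a3@(1,0):R a4@(1,3):R a5@(1,0):R a6@(2,3):P a7@(2,2):P a8@(1,3):R
t=4: a0@(1,3):P a1@(1,2):P a3@(0,0):R a4@(0,3):R a5@(0,0):R a6@(1,3):P a7@(1,2):P a8@(0,3):R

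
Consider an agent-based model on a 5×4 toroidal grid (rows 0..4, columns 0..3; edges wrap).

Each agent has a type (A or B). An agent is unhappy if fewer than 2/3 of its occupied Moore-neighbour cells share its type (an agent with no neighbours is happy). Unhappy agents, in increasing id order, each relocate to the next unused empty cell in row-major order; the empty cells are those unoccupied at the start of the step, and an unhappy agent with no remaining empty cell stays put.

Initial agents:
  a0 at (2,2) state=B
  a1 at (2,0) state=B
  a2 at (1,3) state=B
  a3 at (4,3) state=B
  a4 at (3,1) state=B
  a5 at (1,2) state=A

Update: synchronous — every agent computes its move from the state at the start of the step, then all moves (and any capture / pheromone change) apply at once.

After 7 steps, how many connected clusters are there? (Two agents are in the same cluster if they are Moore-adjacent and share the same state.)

2

t=1: a0@(2,2):B a1@(2,0):B a2@(1,3):B a3@(4,3):B a4@(3,1):B a5@(0,0):A
t=2: a0@(2,2):B a1@(2,0):B a2@(1,3):B a3@(0,1):B a4@(3,1):B a5@(0,2):A
t=3: a0@(2,2):B a1@(2,0):B a2@(1,3):B a3@(0,0):B a4@(3,1):B a5@(0,3):A
t=4: a0@(2,2):B a1@(2,0):B a2@(1,3):B a3@(0,1):B a4@(3,1):B a5@(0,2):A
t=5: a0@(2,2):B a1@(2,0):B a2@(1,3):B a3@(0,0):B a4@(3,1):B a5@(0,3):A
t=6: a0@(2,2):B a1@(2,0):B a2@(1,3):B a3@(0,1):B a4@(3,1):B a5@(0,2):A
t=7: a0@(2,2):B a1@(2,0):B a2@(1,3):B a3@(0,0):B a4@(3,1):B a5@(0,3):A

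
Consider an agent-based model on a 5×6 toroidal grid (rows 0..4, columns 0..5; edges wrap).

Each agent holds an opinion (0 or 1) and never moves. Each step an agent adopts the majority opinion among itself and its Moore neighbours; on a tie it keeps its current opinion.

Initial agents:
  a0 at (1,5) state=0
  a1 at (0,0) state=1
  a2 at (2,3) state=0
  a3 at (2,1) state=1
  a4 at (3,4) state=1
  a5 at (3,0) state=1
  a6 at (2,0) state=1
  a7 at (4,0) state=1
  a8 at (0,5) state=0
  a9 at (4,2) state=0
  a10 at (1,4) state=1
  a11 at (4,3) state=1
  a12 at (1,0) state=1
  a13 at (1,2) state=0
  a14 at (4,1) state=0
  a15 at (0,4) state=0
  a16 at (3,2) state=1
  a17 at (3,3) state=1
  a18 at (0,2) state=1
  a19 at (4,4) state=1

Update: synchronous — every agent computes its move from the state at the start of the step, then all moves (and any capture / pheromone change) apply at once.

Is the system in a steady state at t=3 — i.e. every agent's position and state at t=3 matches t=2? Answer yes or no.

no

t=1: a0@(1,5):1 a1@(0,0):1 a2@(2,3):1 a3@(2,1):1 a4@(3,4):1 a5@(3,0):1 a6@(2,0):1 a7@(4,0):1 a8@(0,5):1 a9@(4,2):1 a10@(1,4):0 a11@(4,3):1 a12@(1,0):1 a13@(1,2):0 a14@(4,1):1 a15@(0,4):0 a16@(3,2):1 a17@(3,3):1 a18@(0,2):0 a19@(4,4):1
t=2: a0@(1,5):1 a1@(0,0):1 a2@(2,3):1 a3@(2,1):1 a4@(3,4):1 a5@(3,0):1 a6@(2,0):1 a7@(4,0):1 a8@(0,5):1 a9@(4,2):1 a10@(1,4):1 a11@(4,3):1 a12@(1,0):1 a13@(1,2):0 a14@(4,1):1 a15@(0,4):1 a16@(3,2):1 a17@(3,3):1 a18@(0,2):1 a19@(4,4):1
t=3: a0@(1,5):1 a1@(0,0):1 a2@(2,3):1 a3@(2,1):1 a4@(3,4):1 a5@(3,0):1 a6@(2,0):1 a7@(4,0):1 a8@(0,5):1 a9@(4,2):1 a10@(1,4):1 a11@(4,3):1 a12@(1,0):1 a13@(1,2):1 a14@(4,1):1 a15@(0,4):1 a16@(3,2):1 a17@(3,3):1 a18@(0,2):1 a19@(4,4):1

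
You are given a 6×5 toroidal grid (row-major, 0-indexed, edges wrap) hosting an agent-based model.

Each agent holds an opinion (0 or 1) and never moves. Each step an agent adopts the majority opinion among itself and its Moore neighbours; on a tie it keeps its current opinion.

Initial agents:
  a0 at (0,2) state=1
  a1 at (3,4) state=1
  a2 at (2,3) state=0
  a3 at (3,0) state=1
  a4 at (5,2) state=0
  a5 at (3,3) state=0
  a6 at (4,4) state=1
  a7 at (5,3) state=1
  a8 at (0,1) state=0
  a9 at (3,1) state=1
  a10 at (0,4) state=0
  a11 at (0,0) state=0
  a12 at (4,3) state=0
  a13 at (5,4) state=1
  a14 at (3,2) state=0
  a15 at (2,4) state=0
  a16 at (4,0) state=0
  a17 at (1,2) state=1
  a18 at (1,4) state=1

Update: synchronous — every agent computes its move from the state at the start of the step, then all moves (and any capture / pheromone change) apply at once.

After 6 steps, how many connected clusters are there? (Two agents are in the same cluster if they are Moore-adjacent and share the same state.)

t=1: a0@(0,2):1 a1@(3,4):0 a2@(2,3):0 a3@(3,0):1 a4@(5,2):0 a5@(3,3):0 a6@(4,4):1 a7@(5,3):1 a8@(0,1):0 a9@(3,1):1 a10@(0,4):1 a11@(0,0):0 a12@(4,3):0 a13@(5,4):0 a14@(3,2):0 a15@(2,4):0 a16@(4,0):1 a17@(1,2):1 a18@(1,4):0
t=2: a0@(0,2):1 a1@(3,4):0 a2@(2,3):0 a3@(3,0):1 a4@(5,2):0 a5@(3,3):0 a6@(4,4):1 a7@(5,3):1 a8@(0,1):0 a9@(3,1):1 a10@(0,4):0 a11@(0,0):0 a12@(4,3):0 a13@(5,4):1 a14@(3,2):0 a15@(2,4):0 a16@(4,0):1 a17@(1,2):1 a18@(1,4):0
t=3: (unchanged — steady state)

2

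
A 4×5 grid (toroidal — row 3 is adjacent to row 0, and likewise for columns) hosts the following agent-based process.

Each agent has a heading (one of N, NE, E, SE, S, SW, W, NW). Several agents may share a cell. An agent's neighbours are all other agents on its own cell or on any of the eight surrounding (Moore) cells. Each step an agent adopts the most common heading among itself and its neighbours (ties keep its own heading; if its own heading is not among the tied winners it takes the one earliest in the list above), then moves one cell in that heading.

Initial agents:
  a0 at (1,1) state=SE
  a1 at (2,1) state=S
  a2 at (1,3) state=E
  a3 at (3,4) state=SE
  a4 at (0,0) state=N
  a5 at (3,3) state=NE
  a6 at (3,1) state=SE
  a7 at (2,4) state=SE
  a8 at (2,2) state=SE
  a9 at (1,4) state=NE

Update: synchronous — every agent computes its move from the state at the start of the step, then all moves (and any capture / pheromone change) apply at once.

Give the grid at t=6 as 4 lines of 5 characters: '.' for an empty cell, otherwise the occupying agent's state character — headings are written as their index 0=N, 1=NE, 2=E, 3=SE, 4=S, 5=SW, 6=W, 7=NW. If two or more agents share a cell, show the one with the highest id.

3.33.
3.3.3
.3...
..3.3

t=1: a0@(2,2):SE a1@(3,2):SE a2@(2,4):SE a3@(0,0):SE a4@(1,1):SE a5@(0,4):SE a6@(0,2):SE a7@(3,0):SE a8@(3,3):SE a9@(0,0):NE
t=2: a0@(3,3):SE a1@(0,3):SE a2@(3,0):SE a3@(1,1):SE a4@(2,2):SE a5@(1,0):SE a6@(1,3):SE a7@(0,1):SE a8@(0,4):SE a9@(1,1):SE
t=3: a0@(0,4):SE a1@(1,4):SE a2@(0,1):SE a3@(2,2):SE a4@(3,3):SE a5@(2,1):SE a6@(2,4):SE a7@(1,2):SE a8@(1,0):SE a9@(2,2):SE
t=4: a0@(1,0):SE a1@(2,0):SE a2@(1,2):SE a3@(3,3):SE a4@(0,4):SE a5@(3,2):SE a6@(3,0):SE a7@(2,3):SE a8@(2,1):SE a9@(3,3):SE
t=5: a0@(2,1):SE a1@(3,1):SE a2@(2,3):SE a3@(0,4):SE a4@(1,0):SE a5@(0,3):SE a6@(0,1):SE a7@(3,4):SE a8@(3,2):SE a9@(0,4):SE
t=6: a0@(3,2):SE a1@(0,2):SE a2@(3,4):SE a3@(1,0):SE a4@(2,1):SE a5@(1,4):SE a6@(1,2):SE a7@(0,0):SE a8@(0,3):SE a9@(1,0):SE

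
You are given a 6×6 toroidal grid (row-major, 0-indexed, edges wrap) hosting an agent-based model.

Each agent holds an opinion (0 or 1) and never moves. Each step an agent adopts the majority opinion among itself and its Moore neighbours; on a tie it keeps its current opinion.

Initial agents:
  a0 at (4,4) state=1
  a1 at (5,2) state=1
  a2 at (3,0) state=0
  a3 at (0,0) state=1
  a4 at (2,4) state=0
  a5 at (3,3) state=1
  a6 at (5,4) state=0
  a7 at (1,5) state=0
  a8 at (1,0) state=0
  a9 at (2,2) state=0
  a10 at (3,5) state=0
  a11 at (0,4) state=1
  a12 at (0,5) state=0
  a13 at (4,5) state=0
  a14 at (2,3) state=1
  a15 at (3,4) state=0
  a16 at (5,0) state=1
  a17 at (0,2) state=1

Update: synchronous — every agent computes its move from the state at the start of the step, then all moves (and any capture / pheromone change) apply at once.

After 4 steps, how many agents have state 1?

2

t=1: a0@(4,4):0 a1@(5,2):1 a2@(3,0):0 a3@(0,0):0 a4@(2,4):0 a5@(3,3):1 a6@(5,4):0 a7@(1,5):0 a8@(1,0):0 a9@(2,2):1 a10@(3,5):0 a11@(0,4):0 a12@(0,5):0 a13@(4,5):0 a14@(2,3):0 a15@(3,4):0 a16@(5,0):1 a17@(0,2):1
t=2: a0@(4,4):0 a1@(5,2):1 a2@(3,0):0 a3@(0,0):0 a4@(2,4):0 a5@(3,3):0 a6@(5,4):0 a7@(1,5):0 a8@(1,0):0 a9@(2,2):1 a10@(3,5):0 a11@(0,4):0 a12@(0,5):0 a13@(4,5):0 a14@(2,3):0 a15@(3,4):0 a16@(5,0):0 a17@(0,2):1
t=3: a0@(4,4):0 a1@(5,2):1 a2@(3,0):0 a3@(0,0):0 a4@(2,4):0 a5@(3,3):0 a6@(5,4):0 a7@(1,5):0 a8@(1,0):0 a9@(2,2):0 a10@(3,5):0 a11@(0,4):0 a12@(0,5):0 a13@(4,5):0 a14@(2,3):0 a15@(3,4):0 a16@(5,0):0 a17@(0,2):1
t=4: (unchanged — steady state)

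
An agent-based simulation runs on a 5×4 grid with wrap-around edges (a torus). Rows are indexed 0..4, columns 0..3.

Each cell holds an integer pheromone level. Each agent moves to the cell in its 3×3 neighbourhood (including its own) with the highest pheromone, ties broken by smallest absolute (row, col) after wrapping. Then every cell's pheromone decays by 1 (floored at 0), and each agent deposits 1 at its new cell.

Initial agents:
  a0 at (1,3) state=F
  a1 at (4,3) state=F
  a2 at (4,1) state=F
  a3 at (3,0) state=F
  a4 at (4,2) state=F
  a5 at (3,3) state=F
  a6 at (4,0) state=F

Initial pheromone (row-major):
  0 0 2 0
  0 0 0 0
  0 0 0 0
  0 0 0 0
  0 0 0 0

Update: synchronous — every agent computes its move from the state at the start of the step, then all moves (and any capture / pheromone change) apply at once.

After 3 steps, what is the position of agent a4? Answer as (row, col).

(0, 2)

t=1: a0@(0,2) a1@(0,2) a2@(0,2) a3@(2,0) a4@(0,2) a5@(2,0) a6@(0,0) | pheromone: 1 0 5 0 / 0 0 0 0 / 2 0 0 0 / 0 0 0 0 / 0 0 0 0
t=2: a0@(0,2) a1@(0,2) a2@(0,2) a3@(2,0) a4@(0,2) a5@(2,0) a6@(0,0) | pheromone: 1 0 8 0 / 0 0 0 0 / 3 0 0 0 / 0 0 0 0 / 0 0 0 0
t=3: a0@(0,2) a1@(0,2) a2@(0,2) a3@(2,0) a4@(0,2) a5@(2,0) a6@(0,0) | pheromone: 1 0 11 0 / 0 0 0 0 / 4 0 0 0 / 0 0 0 0 / 0 0 0 0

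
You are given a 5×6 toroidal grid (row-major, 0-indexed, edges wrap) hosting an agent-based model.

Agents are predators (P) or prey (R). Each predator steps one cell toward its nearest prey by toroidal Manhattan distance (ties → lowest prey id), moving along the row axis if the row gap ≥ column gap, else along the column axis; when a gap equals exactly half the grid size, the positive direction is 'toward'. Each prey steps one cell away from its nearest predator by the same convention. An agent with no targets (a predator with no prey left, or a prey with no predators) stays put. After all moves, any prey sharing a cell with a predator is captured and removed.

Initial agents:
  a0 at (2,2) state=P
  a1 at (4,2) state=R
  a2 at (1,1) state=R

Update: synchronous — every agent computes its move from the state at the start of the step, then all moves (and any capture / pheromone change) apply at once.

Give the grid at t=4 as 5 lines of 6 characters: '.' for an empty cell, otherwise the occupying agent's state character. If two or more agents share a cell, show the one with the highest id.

t=1: a0@(3,2):P a1@(0,2):R a2@(0,1):R
t=2: a0@(4,2):P a1@(1,2):R a2@(1,1):R
t=3: a0@(0,2):P a1@(2,2):R a2@(2,1):R
t=4: a0@(1,2):P a1@(3,2):R a2@(3,1):R

......
..P...
......
.RR...
......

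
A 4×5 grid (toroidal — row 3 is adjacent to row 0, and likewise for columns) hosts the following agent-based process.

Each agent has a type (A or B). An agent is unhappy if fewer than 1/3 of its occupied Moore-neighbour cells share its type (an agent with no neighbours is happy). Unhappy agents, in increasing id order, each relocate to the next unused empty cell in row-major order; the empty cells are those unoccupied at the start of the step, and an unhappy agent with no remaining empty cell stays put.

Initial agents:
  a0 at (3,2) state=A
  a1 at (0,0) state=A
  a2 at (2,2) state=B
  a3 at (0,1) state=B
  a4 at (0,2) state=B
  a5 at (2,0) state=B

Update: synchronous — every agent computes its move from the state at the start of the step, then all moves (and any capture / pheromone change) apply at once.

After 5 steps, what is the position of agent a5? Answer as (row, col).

(2, 0)

t=1: a0@(0,3):A a1@(0,4):A a2@(1,0):B a3@(0,1):B a4@(0,2):B a5@(2,0):B
t=2: (unchanged — steady state)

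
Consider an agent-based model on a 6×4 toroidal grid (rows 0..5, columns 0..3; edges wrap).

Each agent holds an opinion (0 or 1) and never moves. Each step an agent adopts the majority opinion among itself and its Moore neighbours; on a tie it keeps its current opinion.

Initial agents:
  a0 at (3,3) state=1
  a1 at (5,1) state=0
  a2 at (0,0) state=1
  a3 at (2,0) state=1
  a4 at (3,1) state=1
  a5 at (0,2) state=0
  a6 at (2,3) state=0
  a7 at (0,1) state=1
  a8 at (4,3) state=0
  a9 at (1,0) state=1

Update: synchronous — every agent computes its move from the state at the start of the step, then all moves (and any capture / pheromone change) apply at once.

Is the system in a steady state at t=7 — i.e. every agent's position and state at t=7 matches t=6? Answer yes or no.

yes

t=1: a0@(3,3):1 a1@(5,1):0 a2@(0,0):1 a3@(2,0):1 a4@(3,1):1 a5@(0,2):0 a6@(2,3):1 a7@(0,1):1 a8@(4,3):0 a9@(1,0):1
t=2: (unchanged — steady state)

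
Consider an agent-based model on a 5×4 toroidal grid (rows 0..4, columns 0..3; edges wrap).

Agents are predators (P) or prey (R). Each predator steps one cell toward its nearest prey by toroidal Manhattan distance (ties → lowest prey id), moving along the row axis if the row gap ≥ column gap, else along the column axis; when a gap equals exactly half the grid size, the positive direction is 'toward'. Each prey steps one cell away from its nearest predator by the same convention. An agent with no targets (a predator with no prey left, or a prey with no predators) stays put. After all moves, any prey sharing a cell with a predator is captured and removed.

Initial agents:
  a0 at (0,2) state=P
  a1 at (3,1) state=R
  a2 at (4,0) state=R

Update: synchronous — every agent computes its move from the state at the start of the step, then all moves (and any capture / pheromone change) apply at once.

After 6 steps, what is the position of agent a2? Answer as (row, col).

(4, 0)

t=1: a0@(4,2):P a1@(2,1):R a2@(4,3):R
t=2: a0@(4,3):P a1@(1,1):R a2@(4,0):R
t=3: a0@(4,0):P a1@(2,1):R a2@(4,1):R
t=4: a0@(4,1):P a1@(1,1):R a2@(4,2):R
t=5: a0@(4,2):P a1@(2,1):R a2@(4,3):R
t=6: a0@(4,3):P a1@(1,1):R a2@(4,0):R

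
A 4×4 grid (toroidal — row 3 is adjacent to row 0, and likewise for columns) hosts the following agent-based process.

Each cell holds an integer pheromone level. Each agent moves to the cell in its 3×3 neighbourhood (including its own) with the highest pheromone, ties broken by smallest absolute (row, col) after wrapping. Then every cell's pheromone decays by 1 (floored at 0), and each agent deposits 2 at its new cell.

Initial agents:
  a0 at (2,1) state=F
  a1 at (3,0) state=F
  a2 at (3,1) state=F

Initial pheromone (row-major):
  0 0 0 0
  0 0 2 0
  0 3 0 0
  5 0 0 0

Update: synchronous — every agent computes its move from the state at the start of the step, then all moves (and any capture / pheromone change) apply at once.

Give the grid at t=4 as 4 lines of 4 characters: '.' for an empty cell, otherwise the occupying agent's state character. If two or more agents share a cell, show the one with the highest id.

t=1: a0@(3,0) a1@(3,0) a2@(3,0) | pheromone: 0 0 0 0 / 0 0 1 0 / 0 2 0 0 / 10 0 0 0
t=2: a0@(3,0) a1@(3,0) a2@(3,0) | pheromone: 0 0 0 0 / 0 0 0 0 / 0 1 0 0 / 15 0 0 0
t=3: a0@(3,0) a1@(3,0) a2@(3,0) | pheromone: 0 0 0 0 / 0 0 0 0 / 0 0 0 0 / 20 0 0 0
t=4: a0@(3,0) a1@(3,0) a2@(3,0) | pheromone: 0 0 0 0 / 0 0 0 0 / 0 0 0 0 / 25 0 0 0

....
....
....
F...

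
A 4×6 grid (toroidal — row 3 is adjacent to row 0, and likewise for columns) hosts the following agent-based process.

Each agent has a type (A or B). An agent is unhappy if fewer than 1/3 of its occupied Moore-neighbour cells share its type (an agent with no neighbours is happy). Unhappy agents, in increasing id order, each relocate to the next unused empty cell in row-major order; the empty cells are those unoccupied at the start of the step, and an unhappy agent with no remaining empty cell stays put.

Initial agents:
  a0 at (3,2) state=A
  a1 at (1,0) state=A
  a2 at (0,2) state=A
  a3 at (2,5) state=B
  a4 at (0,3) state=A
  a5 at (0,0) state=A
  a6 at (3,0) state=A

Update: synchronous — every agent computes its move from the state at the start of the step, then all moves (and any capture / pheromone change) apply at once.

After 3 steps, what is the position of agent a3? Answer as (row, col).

(0, 1)

t=1: a0@(3,2):A a1@(1,0):A a2@(0,2):A a3@(0,1):B a4@(0,3):A a5@(0,0):A a6@(3,0):A
t=2: a0@(3,2):A a1@(1,0):A a2@(0,2):A a3@(0,4):B a4@(0,3):A a5@(0,0):A a6@(3,0):A
t=3: a0@(3,2):A a1@(1,0):A a2@(0,2):A a3@(0,1):B a4@(0,3):A a5@(0,0):A a6@(3,0):A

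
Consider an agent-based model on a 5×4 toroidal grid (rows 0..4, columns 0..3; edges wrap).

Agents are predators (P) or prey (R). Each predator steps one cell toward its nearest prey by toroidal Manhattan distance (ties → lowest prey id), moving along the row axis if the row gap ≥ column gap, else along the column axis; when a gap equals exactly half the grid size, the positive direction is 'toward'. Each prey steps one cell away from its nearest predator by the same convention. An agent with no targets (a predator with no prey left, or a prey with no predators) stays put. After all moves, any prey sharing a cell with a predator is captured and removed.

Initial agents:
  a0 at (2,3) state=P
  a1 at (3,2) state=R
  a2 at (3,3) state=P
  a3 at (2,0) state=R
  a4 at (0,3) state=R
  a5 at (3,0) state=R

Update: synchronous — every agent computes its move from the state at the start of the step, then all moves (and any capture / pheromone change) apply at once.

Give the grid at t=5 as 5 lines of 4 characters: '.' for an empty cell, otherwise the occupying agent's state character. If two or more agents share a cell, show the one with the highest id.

t=1: a0@(2,0):P a1@(3,1):R a2@(3,2):P a3@(2,1):R a4@(4,3):R a5@(3,1):R
t=2: a0@(2,1):P a1@(3,0):R a2@(3,1):P a3@(2,2):R a4@(0,3):R a5@(3,0):R
t=3: a0@(2,2):P a1@(3,3):R a2@(3,0):P a3@(2,3):R a4@(4,3):R a5@(3,3):R
t=4: a0@(2,3):P a1@(3,2):R a2@(3,3):P a3@(2,0):R a4@(0,3):R a5@(3,2):R
t=5: a0@(2,0):P a1@(3,1):R a2@(3,2):P a3@(2,1):R a4@(4,3):R a5@(3,1):R

....
....
PR..
.RP.
...R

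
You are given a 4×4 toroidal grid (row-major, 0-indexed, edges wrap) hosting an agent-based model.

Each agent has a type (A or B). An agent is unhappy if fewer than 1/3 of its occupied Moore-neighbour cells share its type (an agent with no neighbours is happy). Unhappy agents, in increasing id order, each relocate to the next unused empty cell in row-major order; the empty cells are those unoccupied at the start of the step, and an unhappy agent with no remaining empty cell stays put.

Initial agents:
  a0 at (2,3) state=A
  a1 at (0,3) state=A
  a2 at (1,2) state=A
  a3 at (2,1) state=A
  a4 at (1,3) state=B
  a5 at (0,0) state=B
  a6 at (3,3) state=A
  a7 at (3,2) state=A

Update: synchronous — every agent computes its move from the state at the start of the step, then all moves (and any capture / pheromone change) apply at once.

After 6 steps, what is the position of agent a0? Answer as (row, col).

(2, 3)

t=1: a0@(2,3):A a1@(0,3):A a2@(1,2):A a3@(2,1):A a4@(0,1):B a5@(0,0):B a6@(3,3):A a7@(3,2):A
t=2: (unchanged — steady state)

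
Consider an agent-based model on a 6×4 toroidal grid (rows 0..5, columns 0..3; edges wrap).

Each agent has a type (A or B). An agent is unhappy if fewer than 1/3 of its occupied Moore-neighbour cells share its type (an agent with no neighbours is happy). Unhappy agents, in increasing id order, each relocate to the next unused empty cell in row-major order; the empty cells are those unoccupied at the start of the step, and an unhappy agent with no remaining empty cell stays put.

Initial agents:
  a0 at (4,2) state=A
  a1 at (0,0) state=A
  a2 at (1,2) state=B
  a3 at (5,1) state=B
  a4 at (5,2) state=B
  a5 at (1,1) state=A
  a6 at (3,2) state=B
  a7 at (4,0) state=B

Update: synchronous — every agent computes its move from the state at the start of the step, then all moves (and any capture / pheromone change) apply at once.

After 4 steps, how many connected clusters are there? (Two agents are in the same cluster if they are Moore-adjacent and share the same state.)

t=1: a0@(0,1):A a1@(0,0):A a2@(0,2):B a3@(5,1):B a4@(5,2):B a5@(1,1):A a6@(0,3):B a7@(4,0):B
t=2: (unchanged — steady state)

2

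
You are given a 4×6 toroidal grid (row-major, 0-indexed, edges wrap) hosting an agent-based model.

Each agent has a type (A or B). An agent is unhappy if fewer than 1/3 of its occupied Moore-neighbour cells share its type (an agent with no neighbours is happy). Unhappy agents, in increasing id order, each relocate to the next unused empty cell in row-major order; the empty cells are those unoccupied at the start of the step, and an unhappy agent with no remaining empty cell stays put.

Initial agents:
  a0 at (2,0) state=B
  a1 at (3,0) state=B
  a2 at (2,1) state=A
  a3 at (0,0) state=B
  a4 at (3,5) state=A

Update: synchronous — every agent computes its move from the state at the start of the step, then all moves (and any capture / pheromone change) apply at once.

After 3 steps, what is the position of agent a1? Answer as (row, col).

t=1: a0@(2,0):B a1@(3,0):B a2@(0,1):A a3@(0,0):B a4@(0,2):A
t=2: (unchanged — steady state)

(3, 0)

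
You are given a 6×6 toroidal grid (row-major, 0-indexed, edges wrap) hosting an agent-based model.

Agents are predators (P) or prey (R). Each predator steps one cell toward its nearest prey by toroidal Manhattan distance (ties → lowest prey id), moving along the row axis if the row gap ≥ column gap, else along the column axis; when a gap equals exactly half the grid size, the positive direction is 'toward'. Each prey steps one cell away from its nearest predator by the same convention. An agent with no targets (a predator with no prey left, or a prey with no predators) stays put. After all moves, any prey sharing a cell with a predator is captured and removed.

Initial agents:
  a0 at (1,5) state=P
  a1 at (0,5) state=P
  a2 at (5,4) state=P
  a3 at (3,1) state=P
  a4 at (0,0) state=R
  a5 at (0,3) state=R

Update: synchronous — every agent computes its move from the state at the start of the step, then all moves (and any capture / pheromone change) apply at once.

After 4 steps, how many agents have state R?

1

t=1: a0@(0,5):P a1@(0,0):P a2@(0,4):P a3@(4,1):P a4@(0,1):R a5@(0,2):R
t=2: a0@(0,0):P a1@(0,1):P a2@(0,3):P a3@(5,1):P a4@(0,2):R
t=3: a0@(0,1):P a1@(0,2):P a2@(0,2):P a3@(0,1):P a4@(0,3):R
t=4: a0@(0,2):P a1@(0,3):P a2@(0,3):P a3@(0,2):P a4@(0,4):R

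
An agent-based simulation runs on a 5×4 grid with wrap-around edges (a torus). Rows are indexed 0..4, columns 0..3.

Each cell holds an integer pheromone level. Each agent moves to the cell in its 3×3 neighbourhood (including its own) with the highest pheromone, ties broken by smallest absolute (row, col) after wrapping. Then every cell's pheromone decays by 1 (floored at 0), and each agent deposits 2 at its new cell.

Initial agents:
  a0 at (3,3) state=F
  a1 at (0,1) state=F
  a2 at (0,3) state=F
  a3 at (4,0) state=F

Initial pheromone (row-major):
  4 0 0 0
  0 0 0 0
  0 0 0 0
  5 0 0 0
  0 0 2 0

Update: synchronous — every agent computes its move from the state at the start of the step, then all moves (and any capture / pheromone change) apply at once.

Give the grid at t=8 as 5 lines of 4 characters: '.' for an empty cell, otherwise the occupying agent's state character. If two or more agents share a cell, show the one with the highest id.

t=1: a0@(3,0) a1@(0,0) a2@(0,0) a3@(3,0) | pheromone: 7 0 0 0 / 0 0 0 0 / 0 0 0 0 / 8 0 0 0 / 0 0 1 0
t=2: a0@(3,0) a1@(0,0) a2@(0,0) a3@(3,0) | pheromone: 10 0 0 0 / 0 0 0 0 / 0 0 0 0 / 11 0 0 0 / 0 0 0 0
t=3: a0@(3,0) a1@(0,0) a2@(0,0) a3@(3,0) | pheromone: 13 0 0 0 / 0 0 0 0 / 0 0 0 0 / 14 0 0 0 / 0 0 0 0
t=4: a0@(3,0) a1@(0,0) a2@(0,0) a3@(3,0) | pheromone: 16 0 0 0 / 0 0 0 0 / 0 0 0 0 / 17 0 0 0 / 0 0 0 0
t=5: a0@(3,0) a1@(0,0) a2@(0,0) a3@(3,0) | pheromone: 19 0 0 0 / 0 0 0 0 / 0 0 0 0 / 20 0 0 0 / 0 0 0 0
t=6: a0@(3,0) a1@(0,0) a2@(0,0) a3@(3,0) | pheromone: 22 0 0 0 / 0 0 0 0 / 0 0 0 0 / 23 0 0 0 / 0 0 0 0
t=7: a0@(3,0) a1@(0,0) a2@(0,0) a3@(3,0) | pheromone: 25 0 0 0 / 0 0 0 0 / 0 0 0 0 / 26 0 0 0 / 0 0 0 0
t=8: a0@(3,0) a1@(0,0) a2@(0,0) a3@(3,0) | pheromone: 28 0 0 0 / 0 0 0 0 / 0 0 0 0 / 29 0 0 0 / 0 0 0 0

F...
....
....
F...
....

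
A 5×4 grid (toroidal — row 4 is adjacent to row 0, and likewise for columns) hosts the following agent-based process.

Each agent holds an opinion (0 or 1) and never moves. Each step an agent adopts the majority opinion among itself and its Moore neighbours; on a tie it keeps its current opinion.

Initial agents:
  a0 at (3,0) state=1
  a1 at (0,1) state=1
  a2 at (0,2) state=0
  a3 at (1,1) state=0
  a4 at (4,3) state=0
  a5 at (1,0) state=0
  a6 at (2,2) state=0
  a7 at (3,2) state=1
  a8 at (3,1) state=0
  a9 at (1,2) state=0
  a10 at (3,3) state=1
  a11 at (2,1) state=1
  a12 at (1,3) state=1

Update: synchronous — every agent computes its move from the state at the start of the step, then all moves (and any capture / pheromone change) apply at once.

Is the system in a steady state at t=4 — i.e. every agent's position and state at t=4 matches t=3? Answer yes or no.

yes

t=1: a0@(3,0):1 a1@(0,1):0 a2@(0,2):0 a3@(1,1):0 a4@(4,3):1 a5@(1,0):1 a6@(2,2):0 a7@(3,2):1 a8@(3,1):1 a9@(1,2):0 a10@(3,3):1 a11@(2,1):0 a12@(1,3):0
t=2: a0@(3,0):1 a1@(0,1):0 a2@(0,2):0 a3@(1,1):0 a4@(4,3):1 a5@(1,0):0 a6@(2,2):0 a7@(3,2):1 a8@(3,1):1 a9@(1,2):0 a10@(3,3):1 a11@(2,1):0 a12@(1,3):0
t=3: (unchanged — steady state)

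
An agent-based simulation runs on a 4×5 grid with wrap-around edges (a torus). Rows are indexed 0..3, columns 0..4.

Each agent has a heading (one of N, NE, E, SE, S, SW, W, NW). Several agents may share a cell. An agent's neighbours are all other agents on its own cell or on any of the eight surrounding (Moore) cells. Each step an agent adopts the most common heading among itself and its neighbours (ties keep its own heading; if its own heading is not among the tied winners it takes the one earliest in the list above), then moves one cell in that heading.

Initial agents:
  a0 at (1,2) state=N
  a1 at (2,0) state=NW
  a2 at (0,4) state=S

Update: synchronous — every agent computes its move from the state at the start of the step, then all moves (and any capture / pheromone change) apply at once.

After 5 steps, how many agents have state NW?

t=1: a0@(0,2):N a1@(1,4):NW a2@(1,4):S
t=2: a0@(3,2):N a1@(0,3):NW a2@(2,4):S
t=3: a0@(2,2):N a1@(3,2):NW a2@(3,4):S
t=4: a0@(1,2):N a1@(2,1):NW a2@(0,4):S
t=5: a0@(0,2):N a1@(1,0):NW a2@(1,4):S

1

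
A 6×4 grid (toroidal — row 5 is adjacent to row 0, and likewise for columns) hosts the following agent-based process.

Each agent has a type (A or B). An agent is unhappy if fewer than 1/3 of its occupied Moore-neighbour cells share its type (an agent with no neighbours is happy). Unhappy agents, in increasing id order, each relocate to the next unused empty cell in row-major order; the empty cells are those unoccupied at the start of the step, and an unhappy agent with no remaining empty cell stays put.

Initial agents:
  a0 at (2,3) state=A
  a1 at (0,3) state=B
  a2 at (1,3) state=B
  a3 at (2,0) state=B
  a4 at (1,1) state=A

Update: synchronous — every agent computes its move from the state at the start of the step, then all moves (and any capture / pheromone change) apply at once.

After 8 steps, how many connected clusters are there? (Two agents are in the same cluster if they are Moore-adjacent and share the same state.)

2

t=1: a0@(0,0):A a1@(0,3):B a2@(1,3):B a3@(2,0):B a4@(0,1):A
t=2: (unchanged — steady state)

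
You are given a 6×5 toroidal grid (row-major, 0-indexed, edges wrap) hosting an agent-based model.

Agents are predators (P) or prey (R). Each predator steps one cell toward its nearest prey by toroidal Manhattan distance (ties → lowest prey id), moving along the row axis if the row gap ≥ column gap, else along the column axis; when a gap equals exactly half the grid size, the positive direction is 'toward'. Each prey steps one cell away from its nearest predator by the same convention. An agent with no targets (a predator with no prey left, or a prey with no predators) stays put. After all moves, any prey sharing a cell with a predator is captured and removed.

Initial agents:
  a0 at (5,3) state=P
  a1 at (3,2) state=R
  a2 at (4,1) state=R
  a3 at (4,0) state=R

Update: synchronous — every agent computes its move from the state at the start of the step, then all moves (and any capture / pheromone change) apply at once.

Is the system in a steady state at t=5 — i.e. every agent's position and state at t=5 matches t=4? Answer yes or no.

t=1: a0@(4,3):P a1@(2,2):R a2@(4,0):R a3@(4,1):R
t=2: a0@(4,4):P a1@(1,2):R a2@(4,1):R a3@(4,0):R
t=3: a0@(4,0):P a1@(0,2):R a2@(4,2):R a3@(4,1):R
t=4: a0@(4,1):P a1@(1,2):R a2@(4,3):R a3@(4,2):R
t=5: a0@(4,2):P a1@(0,2):R a2@(4,4):R a3@(4,3):R

no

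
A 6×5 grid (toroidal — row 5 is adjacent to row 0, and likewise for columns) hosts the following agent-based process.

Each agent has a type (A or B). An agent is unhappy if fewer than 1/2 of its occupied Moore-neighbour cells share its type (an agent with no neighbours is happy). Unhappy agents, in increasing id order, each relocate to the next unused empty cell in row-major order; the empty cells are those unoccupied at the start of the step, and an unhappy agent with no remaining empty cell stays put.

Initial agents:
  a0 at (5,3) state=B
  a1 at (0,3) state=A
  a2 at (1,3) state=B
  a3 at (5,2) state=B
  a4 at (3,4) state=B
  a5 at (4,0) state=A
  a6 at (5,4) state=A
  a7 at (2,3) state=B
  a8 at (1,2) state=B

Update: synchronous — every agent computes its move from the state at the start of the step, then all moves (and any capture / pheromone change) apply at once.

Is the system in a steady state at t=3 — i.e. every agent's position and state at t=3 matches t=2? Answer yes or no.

no

t=1: a0@(0,0):B a1@(0,1):A a2@(1,3):B a3@(5,2):B a4@(3,4):B a5@(4,0):A a6@(5,4):A a7@(2,3):B a8@(1,2):B
t=2: a0@(0,2):B a1@(0,3):A a2@(1,3):B a3@(0,4):B a4@(3,4):B a5@(4,0):A a6@(5,4):A a7@(2,3):B a8@(1,2):B
t=3: a0@(0,2):B a1@(0,0):A a2@(1,3):B a3@(0,1):B a4@(3,4):B a5@(4,0):A a6@(5,4):A a7@(2,3):B a8@(1,2):B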